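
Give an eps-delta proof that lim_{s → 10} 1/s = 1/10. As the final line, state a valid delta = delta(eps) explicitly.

delta = min(5, 50eps)

Let eps > 0. We seek delta > 0 such that 0 < |s − 10| < delta implies |1/s − (1/10)| < eps.
|1/s − (1/10)| = |10 − s|/(10·|s|) = |s − 10|/(10|s|).
Require delta ≤ 5 so that |s| > 10 − 5 = 5, hence 10|s| > 50.
Then |1/s − (1/10)| < |s − 10|/50, which is < eps when |s − 10| < 50eps.
Take delta = min(5, 50eps). Then 0 < |s − 10| < delta gives both |s − 10| < 5 and |s − 10| < 50eps, so |1/s − (1/10)| < eps.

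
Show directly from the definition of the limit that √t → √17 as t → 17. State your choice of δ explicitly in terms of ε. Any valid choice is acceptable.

δ = min(17, √17·ε)

Fix ε > 0. We want δ > 0 such that 0 < |t − 17| < δ implies |√t − √17| < ε.
Multiplying by the conjugate, |√t − √17| = |t − 17|/(√t + √17).
Restrict δ ≤ 17 so that |t − 17| < 17 forces t > 0, and then √t + √17 > √17.
Hence |√t − √17| < |t − 17|/√17, which is < ε once |t − 17| < √17·ε.
Take δ = min(17, √17·ε). If 0 < |t − 17| < δ then t > 0 and |√t − √17| < |t − 17|/√17 < ε.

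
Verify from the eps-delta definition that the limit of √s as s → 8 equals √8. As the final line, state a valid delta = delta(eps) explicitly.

Let eps > 0 be given. We want delta > 0 such that 0 < |s − 8| < delta implies |√s − √8| < eps.
Multiplying by the conjugate, |√s − √8| = |s − 8|/(√s + √8).
Restrict delta ≤ 8 so that |s − 8| < 8 forces s > 0, and then √s + √8 > √8.
Hence |√s − √8| < |s − 8|/√8, which is < eps once |s − 8| < √8·eps.
Take delta = min(8, √8·eps). If 0 < |s − 8| < delta then s > 0 and |√s − √8| < |s − 8|/√8 < eps.

delta = min(8, √8·eps)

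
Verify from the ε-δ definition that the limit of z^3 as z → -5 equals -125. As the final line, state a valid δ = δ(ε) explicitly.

Let ε > 0. We seek δ > 0 with 0 < |z + 5| < δ ⇒ |z^3 + 125| < ε.
Factor: z^3 + 125 = (z + 5)(z^2 - 5z + 25), so |z^3 + 125| = |z + 5|·|z^2 - 5z + 25|.
Impose δ ≤ 2 so that |z| < 7; then |z^2 - 5z + 25| ≤ 109.
Hence |z^3 + 125| ≤ 109|z + 5|, which is < ε once |z + 5| < ε/109.
Take δ = min(2, ε/109). If 0 < |z + 5| < δ then both bounds hold and |z^3 + 125| ≤ 109|z + 5| < 109·(ε/109) = ε.

δ = min(2, ε/109)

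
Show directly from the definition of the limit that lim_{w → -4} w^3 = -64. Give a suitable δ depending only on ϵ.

δ = min(1, ϵ/61)

Suppose ϵ > 0. We seek δ > 0 with 0 < |w + 4| < δ ⇒ |w^3 + 64| < ϵ.
Factor: w^3 + 64 = (w + 4)(w^2 - 4w + 16), so |w^3 + 64| = |w + 4|·|w^2 - 4w + 16|.
Restrict δ ≤ 1. Then |w + 4| < 1 gives |w| < 5, so by the triangle inequality |w^2 - 4w + 16| ≤ 5^2 + 4·5 + 16 = 61.
Hence |w^3 + 64| ≤ 61|w + 4|, which is < ϵ once |w + 4| < ϵ/61.
Take δ = min(1, ϵ/61). If 0 < |w + 4| < δ then both bounds hold and |w^3 + 64| ≤ 61|w + 4| < 61·(ϵ/61) = ϵ.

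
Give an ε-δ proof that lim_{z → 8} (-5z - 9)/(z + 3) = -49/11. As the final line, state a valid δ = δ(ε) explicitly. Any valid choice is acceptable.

Let ε > 0 be given. We want δ > 0 with 0 < |z − 8| < δ ⇒ |(-5z - 9)/(z + 3) + 49/11| < ε.
Combining over a common denominator, (-5z - 9)/(z + 3) + 49/11 = [(-5z - 9)·11 − (-49)·(z + 3)] / [11·(z + 3)] = -6(z − 8) / (11(z + 3)).
So |(-5z - 9)/(z + 3) + 49/11| = 6|z − 8| / (11·|z + 3|).
Require δ ≤ 11/2, so |z + 3| ≥ |11| − |z − 8| > 11 − 11/2 = 11/2.
Hence |(-5z - 9)/(z + 3) + 49/11| < 6|z − 8|/(11·(11/2)) = (12/121)|z − 8|, which is < ε once |z − 8| < (121/12)ε.
Take δ = min(11/2, (121/12)ε). Then 0 < |z − 8| < δ forces both bounds, so |(-5z - 9)/(z + 3) + 49/11| < ε.

δ = min(11/2, (121/12)ε)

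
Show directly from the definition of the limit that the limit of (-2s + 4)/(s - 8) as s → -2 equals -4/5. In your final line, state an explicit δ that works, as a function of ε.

Fix ε > 0. We want δ > 0 with 0 < |s + 2| < δ ⇒ |(-2s + 4)/(s - 8) + 4/5| < ε.
Combining over a common denominator, (-2s + 4)/(s - 8) + 4/5 = [(-2s + 4)·(-10) − 8·(s - 8)] / [(-10)·(s - 8)] = 12(s + 2) / ((-10)(s - 8)).
So |(-2s + 4)/(s - 8) + 4/5| = 12|s + 2| / (10·|s − 8|).
Restrict δ ≤ 5. Then |s + 2| < 5 gives |s − 8| = |(s + 2) + (-10)| ≥ 10 − 5 = 5.
Hence |(-2s + 4)/(s - 8) + 4/5| < 12|s + 2|/(10·5) = (6/25)|s + 2|, which is < ε once |s + 2| < (25/6)ε.
Take δ = min(5, (25/6)ε). Then 0 < |s + 2| < δ forces both bounds, so |(-2s + 4)/(s - 8) + 4/5| < ε.

δ = min(5, (25/6)ε)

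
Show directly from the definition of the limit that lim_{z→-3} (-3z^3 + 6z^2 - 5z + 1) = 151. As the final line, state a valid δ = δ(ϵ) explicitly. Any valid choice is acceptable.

Let ϵ > 0 be given. We want δ > 0 such that 0 < |z + 3| < δ implies |(-3z^3 + 6z^2 - 5z + 1) − 151| < ϵ.
(-3z^3 + 6z^2 - 5z + 1) − 151 = -3z^3 + 6z^2 - 5z - 150 = (z + 3)(-3z^2 + 15z - 50).
So |(-3z^3 + 6z^2 - 5z + 1) − 151| = |z + 3|·|-3z^2 + 15z - 50|.
Require δ ≤ 2. Then |z + 3| < 2 gives |z| < 5, and by the triangle inequality |-3z^2 + 15z - 50| ≤ 3·5^2 + 15·5 + 50 = 200.
Hence |(-3z^3 + 6z^2 - 5z + 1) − 151| ≤ 200|z + 3| < ϵ provided |z + 3| < ϵ/200.
Take δ = min(2, ϵ/200). Then 0 < |z + 3| < δ gives both |z + 3| < 2 and |z + 3| < ϵ/200, so |(-3z^3 + 6z^2 - 5z + 1) − 151| < ϵ.

δ = min(2, ϵ/200)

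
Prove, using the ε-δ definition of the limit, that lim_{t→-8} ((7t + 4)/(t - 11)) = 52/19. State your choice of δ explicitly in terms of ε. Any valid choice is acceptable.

δ = min(19/2, (361/162)ε)

Suppose ε > 0. We want δ > 0 with 0 < |t + 8| < δ ⇒ |(7t + 4)/(t - 11) − (52/19)| < ε.
Combining over a common denominator, (7t + 4)/(t - 11) − (52/19) = [(7t + 4)·(-19) − (-52)·(t - 11)] / [(-19)·(t - 11)] = -81(t + 8) / ((-19)(t - 11)).
So |(7t + 4)/(t - 11) − (52/19)| = 81|t + 8| / (19·|t − 11|).
Require δ ≤ 19/2, so |t − 11| ≥ |-19| − |t + 8| > 19 − 19/2 = 19/2.
Hence |(7t + 4)/(t - 11) − (52/19)| < 81|t + 8|/(19·(19/2)) = (162/361)|t + 8|, which is < ε once |t + 8| < (361/162)ε.
Take δ = min(19/2, (361/162)ε). Then 0 < |t + 8| < δ forces both bounds, so |(7t + 4)/(t - 11) − (52/19)| < ε.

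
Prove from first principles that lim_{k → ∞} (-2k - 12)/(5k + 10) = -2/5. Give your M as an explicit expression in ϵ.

Fix ϵ > 0. For k ≥ 1, |(-2k - 12)/(5k + 10) + 2/5| = |-40|/(5(5k + 10)) = 40/(5(5k + 10)).
Since 5k + 10 ≥ 5k for k ≥ 1, this is ≤ 40/(5·5k) = (8/5)/k.
So |(-2k - 12)/(5k + 10) + 2/5| < ϵ whenever k > (8/5)/ϵ.
Take M = (8/5)/ϵ. If k > M then |(-2k - 12)/(5k + 10) + 2/5| ≤ (8/5)/k < ϵ.

M = (8/5)/ϵ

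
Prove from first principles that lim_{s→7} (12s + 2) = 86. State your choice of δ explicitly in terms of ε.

δ = ε/12

Fix ε > 0. We need δ > 0 so that 0 < |s − 7| < δ implies |(12s + 2) − 86| < ε.
Since (12s + 2) − 86 = 12(s − 7), we have |(12s + 2) − 86| = 12|s − 7|.
Thus it suffices that |s − 7| < ε/12.
Choosing δ = ε/12 gives |(12s + 2) − 86| = 12|s − 7| < ε whenever |s − 7| < δ.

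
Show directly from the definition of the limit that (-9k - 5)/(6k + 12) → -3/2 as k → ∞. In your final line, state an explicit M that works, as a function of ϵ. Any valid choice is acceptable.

Let ϵ > 0. For k ≥ 1, |(-9k - 5)/(6k + 12) + 3/2| = |78|/(6(6k + 12)) = 78/(6(6k + 12)).
Since 6k + 12 ≥ 6k for k ≥ 1, this is ≤ 78/(6·6k) = (13/6)/k.
So |(-9k - 5)/(6k + 12) + 3/2| < ϵ whenever k > (13/6)/ϵ.
Take M = (13/6)/ϵ. If k > M then |(-9k - 5)/(6k + 12) + 3/2| ≤ (13/6)/k < ϵ.

M = (13/6)/ϵ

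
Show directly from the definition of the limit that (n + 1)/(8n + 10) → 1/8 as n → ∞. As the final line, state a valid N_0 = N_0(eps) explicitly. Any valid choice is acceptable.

N_0 = (1/32)/eps

Suppose eps > 0. For n ≥ 1, |(n + 1)/(8n + 10) − (1/8)| = |-2|/(8(8n + 10)) = 2/(8(8n + 10)).
Since 8n + 10 ≥ 8n for n ≥ 1, this is ≤ 2/(8·8n) = (1/32)/n.
So |(n + 1)/(8n + 10) − (1/8)| < eps whenever n > (1/32)/eps.
Take N_0 = (1/32)/eps. If n > N_0 then |(n + 1)/(8n + 10) − (1/8)| ≤ (1/32)/n < eps.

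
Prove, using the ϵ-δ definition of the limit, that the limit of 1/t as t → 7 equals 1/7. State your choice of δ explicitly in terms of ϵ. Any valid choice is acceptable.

Let ϵ > 0. We seek δ > 0 such that 0 < |t − 7| < δ implies |1/t − (1/7)| < ϵ.
|1/t − (1/7)| = |7 − t|/(7·|t|) = |t − 7|/(7|t|).
Require δ ≤ 7/2 so that |t| > 7 − 7/2 = 7/2, hence 7|t| > 49/2.
Then |1/t − (1/7)| < |t − 7|/(49/2), which is < ϵ when |t − 7| < (49/2)ϵ.
Take δ = min(7/2, (49/2)ϵ). Then 0 < |t − 7| < δ gives both |t − 7| < 7/2 and |t − 7| < (49/2)ϵ, so |1/t − (1/7)| < ϵ.

δ = min(7/2, (49/2)ϵ)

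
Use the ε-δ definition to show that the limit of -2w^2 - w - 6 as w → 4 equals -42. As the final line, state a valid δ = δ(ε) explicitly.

Suppose ε > 0. We want δ > 0 such that 0 < |w − 4| < δ implies |(-2w^2 - w - 6) + 42| < ε.
(-2w^2 - w - 6) + 42 = -2w^2 - w + 36 = (w − 4)(-2w - 9).
So |(-2w^2 - w - 6) + 42| = |w − 4|·|-2w - 9|.
Require δ ≤ 1. Then |w − 4| < 1 gives |w| < 5, and by the triangle inequality |-2w - 9| ≤ 2·5 + 9 = 19.
Hence |(-2w^2 - w - 6) + 42| ≤ 19|w − 4| < ε provided |w − 4| < ε/19.
Choosing δ = min(1, ε/19) ensures both conditions, hence |(-2w^2 - w - 6) + 42| < ε.

δ = min(1, ε/19)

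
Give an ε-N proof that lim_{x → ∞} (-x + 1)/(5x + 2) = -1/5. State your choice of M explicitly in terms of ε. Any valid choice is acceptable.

Let ε > 0. We seek M > 0 such that x > M implies |(-x + 1)/(5x + 2) + 1/5| < ε.
(-x + 1)/(5x + 2) + 1/5 = (5(-x + 1) − (-1)(5x + 2)) / (5(5x + 2)) = 7/(5(5x + 2)).
For x > 0 we have 5x + 2 > 5x, so |(-x + 1)/(5x + 2) + 1/5| = 7/(5(5x + 2)) < 7/(5·5x) = (7/25)/x.
Thus |(-x + 1)/(5x + 2) + 1/5| < ε whenever x > (7/25)/ε.
Take M = (7/25)/ε. If x > M then |(-x + 1)/(5x + 2) + 1/5| < (7/25)/x < ε.

M = (7/25)/ε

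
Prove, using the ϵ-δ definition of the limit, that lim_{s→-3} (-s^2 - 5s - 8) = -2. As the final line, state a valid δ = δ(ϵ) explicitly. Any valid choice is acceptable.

δ = min(1, ϵ/6)

Let ϵ > 0. We want δ > 0 such that 0 < |s + 3| < δ implies |(-s^2 - 5s - 8) + 2| < ϵ.
(-s^2 - 5s - 8) + 2 = -s^2 - 5s - 6 = (s + 3)(-s - 2).
So |(-s^2 - 5s - 8) + 2| = |s + 3|·|-s - 2|.
Require δ ≤ 1. Then |s + 3| < 1 gives |s| < 4, and by the triangle inequality |-s - 2| ≤ 4 + 2 = 6.
Hence |(-s^2 - 5s - 8) + 2| ≤ 6|s + 3| < ϵ provided |s + 3| < ϵ/6.
Take δ = min(1, ϵ/6). Then 0 < |s + 3| < δ gives both |s + 3| < 1 and |s + 3| < ϵ/6, so |(-s^2 - 5s - 8) + 2| < ϵ.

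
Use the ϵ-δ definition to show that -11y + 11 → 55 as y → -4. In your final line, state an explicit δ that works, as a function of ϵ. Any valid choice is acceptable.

δ = ϵ/11

Let ϵ > 0 be given. We need δ > 0 so that 0 < |y + 4| < δ implies |(-11y + 11) − 55| < ϵ.
Since (-11y + 11) − 55 = -11(y + 4), we have |(-11y + 11) − 55| = 11|y + 4|.
So 11|y + 4| < ϵ exactly when |y + 4| < ϵ/11.
Take δ = ϵ/11. If 0 < |y + 4| < δ then |(-11y + 11) − 55| = 11|y + 4| < 11·(ϵ/11) = ϵ.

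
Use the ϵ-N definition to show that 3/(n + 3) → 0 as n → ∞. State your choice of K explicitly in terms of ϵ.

Fix ϵ > 0. For n ≥ 1, |3/(n + 3) − 0| = 3/(n + 3) ≤ 3/n.
We need 3/n < ϵ, i.e. n > 3/ϵ.
Take K = 3/ϵ. If n > K then |3/(n + 3)| ≤ 3/n < ϵ.

K = 3/ϵ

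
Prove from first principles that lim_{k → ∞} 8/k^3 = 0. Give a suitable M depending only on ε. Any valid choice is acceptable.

Fix ε > 0. For k ≥ 1, |8/k^3 − 0| = 8/k^3.
8/k^3 < ε ⇔ k^3 > 8/ε ⇔ k > (8/ε)^{1/3}.
Take M = (8/ε)^{1/3}. Then k > M implies 8/k^3 < ε.

M = (8/ε)^{1/3}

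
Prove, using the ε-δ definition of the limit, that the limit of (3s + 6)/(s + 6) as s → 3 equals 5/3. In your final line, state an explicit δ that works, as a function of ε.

Fix ε > 0. We want δ > 0 with 0 < |s − 3| < δ ⇒ |(3s + 6)/(s + 6) − (5/3)| < ε.
Combining over a common denominator, (3s + 6)/(s + 6) − (5/3) = [(3s + 6)·9 − 15·(s + 6)] / [9·(s + 6)] = 12(s − 3) / (9(s + 6)).
So |(3s + 6)/(s + 6) − (5/3)| = 12|s − 3| / (9·|s + 6|).
Require δ ≤ 9/2, so |s + 6| ≥ |9| − |s − 3| > 9 − 9/2 = 9/2.
Hence |(3s + 6)/(s + 6) − (5/3)| < 12|s − 3|/(9·(9/2)) = (8/27)|s − 3|, which is < ε once |s − 3| < (27/8)ε.
Take δ = min(9/2, (27/8)ε). Then 0 < |s − 3| < δ forces both bounds, so |(3s + 6)/(s + 6) − (5/3)| < ε.

δ = min(9/2, (27/8)ε)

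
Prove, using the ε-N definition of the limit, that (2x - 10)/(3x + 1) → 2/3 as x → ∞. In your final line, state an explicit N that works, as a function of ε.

Fix ε > 0. We seek N > 0 such that x > N implies |(2x - 10)/(3x + 1) − (2/3)| < ε.
(2x - 10)/(3x + 1) − (2/3) = (3(2x - 10) − 2(3x + 1)) / (3(3x + 1)) = -32/(3(3x + 1)).
For x > 0 we have 3x + 1 > 3x, so |(2x - 10)/(3x + 1) − (2/3)| = 32/(3(3x + 1)) < 32/(3·3x) = (32/9)/x.
Thus |(2x - 10)/(3x + 1) − (2/3)| < ε whenever x > (32/9)/ε.
Take N = (32/9)/ε. If x > N then |(2x - 10)/(3x + 1) − (2/3)| < (32/9)/x < ε.

N = (32/9)/ε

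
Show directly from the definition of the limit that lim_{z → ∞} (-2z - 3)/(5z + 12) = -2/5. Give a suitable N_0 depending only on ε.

Suppose ε > 0. We seek N_0 > 0 such that z > N_0 implies |(-2z - 3)/(5z + 12) + 2/5| < ε.
(-2z - 3)/(5z + 12) + 2/5 = (5(-2z - 3) − (-2)(5z + 12)) / (5(5z + 12)) = 9/(5(5z + 12)).
For z > 0 we have 5z + 12 > 5z, so |(-2z - 3)/(5z + 12) + 2/5| = 9/(5(5z + 12)) < 9/(5·5z) = (9/25)/z.
Thus |(-2z - 3)/(5z + 12) + 2/5| < ε whenever z > (9/25)/ε.
Take N_0 = (9/25)/ε. If z > N_0 then |(-2z - 3)/(5z + 12) + 2/5| < (9/25)/z < ε.

N_0 = (9/25)/ε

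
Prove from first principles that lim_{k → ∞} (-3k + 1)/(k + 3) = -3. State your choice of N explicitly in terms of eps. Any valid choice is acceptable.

N = 10/eps

Let eps > 0. For k ≥ 1, |(-3k + 1)/(k + 3) + 3| = |10|/((k + 3)) = 10/((k + 3)).
Since k + 3 ≥ k for k ≥ 1, this is ≤ 10/(k) = 10/k.
So |(-3k + 1)/(k + 3) + 3| < eps whenever k > 10/eps.
Take N = 10/eps. If k > N then |(-3k + 1)/(k + 3) + 3| ≤ 10/k < eps.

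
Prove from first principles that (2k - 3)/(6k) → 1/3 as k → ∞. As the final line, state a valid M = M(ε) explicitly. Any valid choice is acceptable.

M = (1/2)/ε

Suppose ε > 0. For k ≥ 1, |(2k - 3)/(6k) − (1/3)| = |-18|/(6(6k)) = 18/(6(6k)).
Since 6k ≥ 6k for k ≥ 1, this is ≤ 18/(6·6k) = (1/2)/k.
So |(2k - 3)/(6k) − (1/3)| < ε whenever k > (1/2)/ε.
Take M = (1/2)/ε. If k > M then |(2k - 3)/(6k) − (1/3)| ≤ (1/2)/k < ε.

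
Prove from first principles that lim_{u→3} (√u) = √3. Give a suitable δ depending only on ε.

Fix ε > 0. We want δ > 0 such that 0 < |u − 3| < δ implies |√u − √3| < ε.
Rationalise: √u − √3 = (u − 3)/(√u + √3), so |√u − √3| = |u − 3|/(√u + √3).
Restrict δ ≤ 3 so that |u − 3| < 3 forces u > 0, and then √u + √3 > √3.
Hence |√u − √3| < |u − 3|/√3, which is < ε once |u − 3| < √3·ε.
Take δ = min(3, √3·ε). If 0 < |u − 3| < δ then u > 0 and |√u − √3| < |u − 3|/√3 < ε.

δ = min(3, √3·ε)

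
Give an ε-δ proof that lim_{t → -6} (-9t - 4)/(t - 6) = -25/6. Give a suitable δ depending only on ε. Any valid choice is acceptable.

Let ε > 0 be given. We want δ > 0 with 0 < |t + 6| < δ ⇒ |(-9t - 4)/(t - 6) + 25/6| < ε.
Combining over a common denominator, (-9t - 4)/(t - 6) + 25/6 = [(-9t - 4)·(-12) − 50·(t - 6)] / [(-12)·(t - 6)] = 58(t + 6) / ((-12)(t - 6)).
So |(-9t - 4)/(t - 6) + 25/6| = 58|t + 6| / (12·|t − 6|).
Require δ ≤ 6, so |t − 6| ≥ |-12| − |t + 6| > 12 − 6 = 6.
Hence |(-9t - 4)/(t - 6) + 25/6| < 58|t + 6|/(12·6) = (29/36)|t + 6|, which is < ε once |t + 6| < (36/29)ε.
Take δ = min(6, (36/29)ε). Then 0 < |t + 6| < δ forces both bounds, so |(-9t - 4)/(t - 6) + 25/6| < ε.

δ = min(6, (36/29)ε)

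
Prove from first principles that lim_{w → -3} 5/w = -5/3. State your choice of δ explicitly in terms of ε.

δ = min(3/2, (9/10)ε)

Suppose ε > 0. We seek δ > 0 such that 0 < |w + 3| < δ implies |5/w + 5/3| < ε.
|5/w + 5/3| = 5·|-3 − w|/(3·|w|) = 5|w + 3|/(3|w|).
Require δ ≤ 3/2 so that |w| > 3 − 3/2 = 3/2, hence 3|w| > 9/2.
Then |5/w + 5/3| < 5|w + 3|/(9/2), which is < ε when |w + 3| < (9/10)ε.
Take δ = min(3/2, (9/10)ε). Then 0 < |w + 3| < δ gives both |w + 3| < 3/2 and |w + 3| < (9/10)ε, so |5/w + 5/3| < ε.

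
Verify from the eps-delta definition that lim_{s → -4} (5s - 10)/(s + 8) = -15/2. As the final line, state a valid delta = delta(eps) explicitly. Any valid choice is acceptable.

delta = min(2, (4/25)eps)

Let eps > 0 be given. We want delta > 0 with 0 < |s + 4| < delta ⇒ |(5s - 10)/(s + 8) + 15/2| < eps.
Combining over a common denominator, (5s - 10)/(s + 8) + 15/2 = [(5s - 10)·4 − (-30)·(s + 8)] / [4·(s + 8)] = 50(s + 4) / (4(s + 8)).
So |(5s - 10)/(s + 8) + 15/2| = 50|s + 4| / (4·|s + 8|).
Require delta ≤ 2, so |s + 8| ≥ |4| − |s + 4| > 4 − 2 = 2.
Hence |(5s - 10)/(s + 8) + 15/2| < 50|s + 4|/(4·2) = (25/4)|s + 4|, which is < eps once |s + 4| < (4/25)eps.
Take delta = min(2, (4/25)eps). Then 0 < |s + 4| < delta forces both bounds, so |(5s - 10)/(s + 8) + 15/2| < eps.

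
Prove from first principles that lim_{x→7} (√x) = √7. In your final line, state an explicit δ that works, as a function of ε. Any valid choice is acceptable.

δ = min(7, √7·ε)

Let ε > 0. We want δ > 0 such that 0 < |x − 7| < δ implies |√x − √7| < ε.
Multiplying by the conjugate, |√x − √7| = |x − 7|/(√x + √7).
Restrict δ ≤ 7 so that |x − 7| < 7 forces x > 0, and then √x + √7 > √7.
Hence |√x − √7| < |x − 7|/√7, which is < ε once |x − 7| < √7·ε.
Take δ = min(7, √7·ε). If 0 < |x − 7| < δ then x > 0 and |√x − √7| < |x − 7|/√7 < ε.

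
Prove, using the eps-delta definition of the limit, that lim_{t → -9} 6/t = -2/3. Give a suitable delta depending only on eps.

delta = min(9/2, (27/4)eps)

Let eps > 0 be given. We seek delta > 0 such that 0 < |t + 9| < delta implies |6/t + 2/3| < eps.
|6/t + 2/3| = 6·|-9 − t|/(9·|t|) = 6|t + 9|/(9|t|).
Require delta ≤ 9/2 so that |t| > 9 − 9/2 = 9/2, hence 9|t| > 81/2.
Then |6/t + 2/3| < 6|t + 9|/(81/2), which is < eps when |t + 9| < (27/4)eps.
Take delta = min(9/2, (27/4)eps). Then 0 < |t + 9| < delta gives both |t + 9| < 9/2 and |t + 9| < (27/4)eps, so |6/t + 2/3| < eps.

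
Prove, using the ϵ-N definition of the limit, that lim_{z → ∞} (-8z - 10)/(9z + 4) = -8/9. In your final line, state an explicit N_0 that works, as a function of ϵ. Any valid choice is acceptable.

N_0 = (58/81)/ϵ

Fix ϵ > 0. We seek N_0 > 0 such that z > N_0 implies |(-8z - 10)/(9z + 4) + 8/9| < ϵ.
(-8z - 10)/(9z + 4) + 8/9 = (9(-8z - 10) − (-8)(9z + 4)) / (9(9z + 4)) = -58/(9(9z + 4)).
For z > 0 we have 9z + 4 > 9z, so |(-8z - 10)/(9z + 4) + 8/9| = 58/(9(9z + 4)) < 58/(9·9z) = (58/81)/z.
Thus |(-8z - 10)/(9z + 4) + 8/9| < ϵ whenever z > (58/81)/ϵ.
Take N_0 = (58/81)/ϵ. If z > N_0 then |(-8z - 10)/(9z + 4) + 8/9| < (58/81)/z < ϵ.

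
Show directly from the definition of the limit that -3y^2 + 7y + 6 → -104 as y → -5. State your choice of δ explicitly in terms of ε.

δ = min(2, ε/43)

Let ε > 0. We want δ > 0 such that 0 < |y + 5| < δ implies |(-3y^2 + 7y + 6) + 104| < ε.
(-3y^2 + 7y + 6) + 104 = -3y^2 + 7y + 110 = (y + 5)(-3y + 22).
So |(-3y^2 + 7y + 6) + 104| = |y + 5|·|-3y + 22|.
Assume first that |y + 5| < 2, so |y| < 7. Then |-3y + 22| ≤ 3·7 + 22 = 43.
Hence |(-3y^2 + 7y + 6) + 104| ≤ 43|y + 5| < ε provided |y + 5| < ε/43.
Take δ = min(2, ε/43). Then 0 < |y + 5| < δ gives both |y + 5| < 2 and |y + 5| < ε/43, so |(-3y^2 + 7y + 6) + 104| < ε.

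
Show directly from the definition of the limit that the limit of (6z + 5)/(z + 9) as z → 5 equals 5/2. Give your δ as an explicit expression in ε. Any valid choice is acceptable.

δ = min(7, 2ε)

Let ε > 0 be given. We want δ > 0 with 0 < |z − 5| < δ ⇒ |(6z + 5)/(z + 9) − (5/2)| < ε.
Combining over a common denominator, (6z + 5)/(z + 9) − (5/2) = [(6z + 5)·14 − 35·(z + 9)] / [14·(z + 9)] = 49(z − 5) / (14(z + 9)).
So |(6z + 5)/(z + 9) − (5/2)| = 49|z − 5| / (14·|z + 9|).
Require δ ≤ 7, so |z + 9| ≥ |14| − |z − 5| > 14 − 7 = 7.
Hence |(6z + 5)/(z + 9) − (5/2)| < 49|z − 5|/(14·7) = (1/2)|z − 5|, which is < ε once |z − 5| < 2ε.
Take δ = min(7, 2ε). Then 0 < |z − 5| < δ forces both bounds, so |(6z + 5)/(z + 9) − (5/2)| < ε.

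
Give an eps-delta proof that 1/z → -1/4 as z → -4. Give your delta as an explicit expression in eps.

Let eps > 0. We seek delta > 0 such that 0 < |z + 4| < delta implies |1/z + 1/4| < eps.
|1/z + 1/4| = |-4 − z|/(4·|z|) = |z + 4|/(4|z|).
Require delta ≤ 2 so that |z| > 4 − 2 = 2, hence 4|z| > 8.
Then |1/z + 1/4| < |z + 4|/8, which is < eps when |z + 4| < 8eps.
Take delta = min(2, 8eps). Then 0 < |z + 4| < delta gives both |z + 4| < 2 and |z + 4| < 8eps, so |1/z + 1/4| < eps.

delta = min(2, 8eps)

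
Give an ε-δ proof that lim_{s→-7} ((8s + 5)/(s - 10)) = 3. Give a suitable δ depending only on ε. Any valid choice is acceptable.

Let ε > 0 be given. We want δ > 0 with 0 < |s + 7| < δ ⇒ |(8s + 5)/(s - 10) − 3| < ε.
Combining over a common denominator, (8s + 5)/(s - 10) − 3 = [(8s + 5)·(-17) − (-51)·(s - 10)] / [(-17)·(s - 10)] = -85(s + 7) / ((-17)(s - 10)).
So |(8s + 5)/(s - 10) − 3| = 85|s + 7| / (17·|s − 10|).
Restrict δ ≤ 17/2. Then |s + 7| < 17/2 gives |s − 10| = |(s + 7) + (-17)| ≥ 17 − 17/2 = 17/2.
Hence |(8s + 5)/(s - 10) − 3| < 85|s + 7|/(17·(17/2)) = (10/17)|s + 7|, which is < ε once |s + 7| < (17/10)ε.
Take δ = min(17/2, (17/10)ε). Then 0 < |s + 7| < δ forces both bounds, so |(8s + 5)/(s - 10) − 3| < ε.

δ = min(17/2, (17/10)ε)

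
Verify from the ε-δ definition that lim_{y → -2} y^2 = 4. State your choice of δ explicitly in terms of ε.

δ = min(2, ε/6)

Let ε > 0. We seek δ > 0 with 0 < |y + 2| < δ ⇒ |y^2 − 4| < ε.
Factor: y^2 − 4 = (y + 2)(y - 2), so |y^2 − 4| = |y + 2|·|y - 2|.
Restrict δ ≤ 2. Then |y + 2| < 2 gives |y| < 4, so by the triangle inequality |y - 2| ≤ 4 + 2 = 6.
Hence |y^2 − 4| ≤ 6|y + 2|, which is < ε once |y + 2| < ε/6.
Take δ = min(2, ε/6). If 0 < |y + 2| < δ then both bounds hold and |y^2 − 4| ≤ 6|y + 2| < 6·(ε/6) = ε.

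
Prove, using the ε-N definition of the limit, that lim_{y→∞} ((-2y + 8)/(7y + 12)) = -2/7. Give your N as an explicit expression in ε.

N = (80/49)/ε

Let ε > 0 be given. We seek N > 0 such that y > N implies |(-2y + 8)/(7y + 12) + 2/7| < ε.
(-2y + 8)/(7y + 12) + 2/7 = (7(-2y + 8) − (-2)(7y + 12)) / (7(7y + 12)) = 80/(7(7y + 12)).
For y > 0 we have 7y + 12 > 7y, so |(-2y + 8)/(7y + 12) + 2/7| = 80/(7(7y + 12)) < 80/(7·7y) = (80/49)/y.
Thus |(-2y + 8)/(7y + 12) + 2/7| < ε whenever y > (80/49)/ε.
Take N = (80/49)/ε. If y > N then |(-2y + 8)/(7y + 12) + 2/7| < (80/49)/y < ε.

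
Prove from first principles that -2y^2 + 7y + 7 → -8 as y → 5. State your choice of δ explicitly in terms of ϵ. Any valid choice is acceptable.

Fix ϵ > 0. We want δ > 0 such that 0 < |y − 5| < δ implies |(-2y^2 + 7y + 7) + 8| < ϵ.
(-2y^2 + 7y + 7) + 8 = -2y^2 + 7y + 15 = (y − 5)(-2y - 3).
So |(-2y^2 + 7y + 7) + 8| = |y − 5|·|-2y - 3|.
Assume first that |y − 5| < 2, so |y| < 7. Then |-2y - 3| ≤ 2·7 + 3 = 17.
Hence |(-2y^2 + 7y + 7) + 8| ≤ 17|y − 5| < ϵ provided |y − 5| < ϵ/17.
Take δ = min(2, ϵ/17). Then 0 < |y − 5| < δ gives both |y − 5| < 2 and |y − 5| < ϵ/17, so |(-2y^2 + 7y + 7) + 8| < ϵ.

δ = min(2, ϵ/17)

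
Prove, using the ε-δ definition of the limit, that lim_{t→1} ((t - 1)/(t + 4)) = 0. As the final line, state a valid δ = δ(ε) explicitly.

Let ε > 0 be given. We want δ > 0 with 0 < |t − 1| < δ ⇒ |(t - 1)/(t + 4) − 0| < ε.
Combining over a common denominator, (t - 1)/(t + 4) − 0 = [(t - 1)·5 − 0·(t + 4)] / [5·(t + 4)] = 5(t − 1) / (5(t + 4)).
So |(t - 1)/(t + 4) − 0| = 5|t − 1| / (5·|t + 4|).
Restrict δ ≤ 5/2. Then |t − 1| < 5/2 gives |t + 4| = |(t − 1) + 5| ≥ 5 − 5/2 = 5/2.
Hence |(t - 1)/(t + 4) − 0| < 5|t − 1|/(5·(5/2)) = (2/5)|t − 1|, which is < ε once |t − 1| < (5/2)ε.
Take δ = min(5/2, (5/2)ε). Then 0 < |t − 1| < δ forces both bounds, so |(t - 1)/(t + 4) − 0| < ε.

δ = min(5/2, (5/2)ε)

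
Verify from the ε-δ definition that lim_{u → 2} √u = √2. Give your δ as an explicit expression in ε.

δ = min(2, √2·ε)

Suppose ε > 0. We want δ > 0 such that 0 < |u − 2| < δ implies |√u − √2| < ε.
Rationalise: √u − √2 = (u − 2)/(√u + √2), so |√u − √2| = |u − 2|/(√u + √2).
Restrict δ ≤ 2 so that |u − 2| < 2 forces u > 0, and then √u + √2 > √2.
Hence |√u − √2| < |u − 2|/√2, which is < ε once |u − 2| < √2·ε.
Take δ = min(2, √2·ε). If 0 < |u − 2| < δ then u > 0 and |√u − √2| < |u − 2|/√2 < ε.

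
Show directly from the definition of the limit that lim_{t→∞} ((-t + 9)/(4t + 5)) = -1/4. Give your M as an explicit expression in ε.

Suppose ε > 0. We seek M > 0 such that t > M implies |(-t + 9)/(4t + 5) + 1/4| < ε.
(-t + 9)/(4t + 5) + 1/4 = (4(-t + 9) − (-1)(4t + 5)) / (4(4t + 5)) = 41/(4(4t + 5)).
For t > 0 we have 4t + 5 > 4t, so |(-t + 9)/(4t + 5) + 1/4| = 41/(4(4t + 5)) < 41/(4·4t) = (41/16)/t.
Thus |(-t + 9)/(4t + 5) + 1/4| < ε whenever t > (41/16)/ε.
Take M = (41/16)/ε. If t > M then |(-t + 9)/(4t + 5) + 1/4| < (41/16)/t < ε.

M = (41/16)/ε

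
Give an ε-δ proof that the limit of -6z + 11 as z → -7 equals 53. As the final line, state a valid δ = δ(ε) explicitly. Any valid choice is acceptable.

Fix ε > 0. We need δ > 0 so that 0 < |z + 7| < δ implies |(-6z + 11) − 53| < ε.
Since (-6z + 11) − 53 = -6(z + 7), we have |(-6z + 11) − 53| = 6|z + 7|.
So 6|z + 7| < ε exactly when |z + 7| < ε/6.
Take δ = ε/6. If 0 < |z + 7| < δ then |(-6z + 11) − 53| = 6|z + 7| < 6·(ε/6) = ε.

δ = ε/6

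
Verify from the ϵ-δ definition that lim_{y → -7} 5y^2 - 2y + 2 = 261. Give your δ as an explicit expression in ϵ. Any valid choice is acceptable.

Fix ϵ > 0. We want δ > 0 such that 0 < |y + 7| < δ implies |(5y^2 - 2y + 2) − 261| < ϵ.
(5y^2 - 2y + 2) − 261 = 5y^2 - 2y - 259 = (y + 7)(5y - 37).
So |(5y^2 - 2y + 2) − 261| = |y + 7|·|5y - 37|.
Require δ ≤ 2. Then |y + 7| < 2 gives |y| < 9, and by the triangle inequality |5y - 37| ≤ 5·9 + 37 = 82.
Hence |(5y^2 - 2y + 2) − 261| ≤ 82|y + 7| < ϵ provided |y + 7| < ϵ/82.
Choosing δ = min(2, ϵ/82) ensures both conditions, hence |(5y^2 - 2y + 2) − 261| < ϵ.

δ = min(2, ϵ/82)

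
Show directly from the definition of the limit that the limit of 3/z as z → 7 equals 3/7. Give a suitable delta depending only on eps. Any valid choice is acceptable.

delta = min(7/2, (49/6)eps)

Let eps > 0 be given. We seek delta > 0 such that 0 < |z − 7| < delta implies |3/z − (3/7)| < eps.
|3/z − (3/7)| = 3·|7 − z|/(7·|z|) = 3|z − 7|/(7|z|).
Restrict delta ≤ 7/2. Then |z − 7| < 7/2 gives |z| > 7/2, so 7|z| > 49/2.
Then |3/z − (3/7)| < 3|z − 7|/(49/2), which is < eps when |z − 7| < (49/6)eps.
Take delta = min(7/2, (49/6)eps). Then 0 < |z − 7| < delta gives both |z − 7| < 7/2 and |z − 7| < (49/6)eps, so |3/z − (3/7)| < eps.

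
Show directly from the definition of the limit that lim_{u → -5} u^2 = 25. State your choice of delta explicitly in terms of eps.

delta = min(1, eps/11)

Fix eps > 0. We seek delta > 0 with 0 < |u + 5| < delta ⇒ |u^2 − 25| < eps.
Factor: u^2 − 25 = (u + 5)(u - 5), so |u^2 − 25| = |u + 5|·|u - 5|.
Impose delta ≤ 1 so that |u| < 6; then |u - 5| ≤ 11.
Hence |u^2 − 25| ≤ 11|u + 5|, which is < eps once |u + 5| < eps/11.
Take delta = min(1, eps/11). If 0 < |u + 5| < delta then both bounds hold and |u^2 − 25| ≤ 11|u + 5| < 11·(eps/11) = eps.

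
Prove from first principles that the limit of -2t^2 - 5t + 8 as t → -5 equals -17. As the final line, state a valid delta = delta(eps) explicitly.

Fix eps > 0. We want delta > 0 such that 0 < |t + 5| < delta implies |(-2t^2 - 5t + 8) + 17| < eps.
(-2t^2 - 5t + 8) + 17 = -2t^2 - 5t + 25 = (t + 5)(-2t + 5).
So |(-2t^2 - 5t + 8) + 17| = |t + 5|·|-2t + 5|.
Require delta ≤ 1. Then |t + 5| < 1 gives |t| < 6, and by the triangle inequality |-2t + 5| ≤ 2·6 + 5 = 17.
Hence |(-2t^2 - 5t + 8) + 17| ≤ 17|t + 5| < eps provided |t + 5| < eps/17.
Choosing delta = min(1, eps/17) ensures both conditions, hence |(-2t^2 - 5t + 8) + 17| < eps.

delta = min(1, eps/17)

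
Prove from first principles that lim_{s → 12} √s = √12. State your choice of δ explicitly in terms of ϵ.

Let ϵ > 0. We want δ > 0 such that 0 < |s − 12| < δ implies |√s − √12| < ϵ.
Rationalise: √s − √12 = (s − 12)/(√s + √12), so |√s − √12| = |s − 12|/(√s + √12).
Restrict δ ≤ 12 so that |s − 12| < 12 forces s > 0, and then √s + √12 > √12.
Hence |√s − √12| < |s − 12|/√12, which is < ϵ once |s − 12| < √12·ϵ.
Take δ = min(12, √12·ϵ). If 0 < |s − 12| < δ then s > 0 and |√s − √12| < |s − 12|/√12 < ϵ.

δ = min(12, √12·ϵ)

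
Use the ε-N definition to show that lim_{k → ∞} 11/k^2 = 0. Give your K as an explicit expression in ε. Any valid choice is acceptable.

Let ε > 0 be given. For k ≥ 1, |11/k^2 − 0| = 11/k^2.
11/k^2 < ε ⇔ k^2 > 11/ε ⇔ k > (11/ε)^{1/2}.
Take K = (11/ε)^{1/2}. Then k > K implies 11/k^2 < ε.

K = (11/ε)^{1/2}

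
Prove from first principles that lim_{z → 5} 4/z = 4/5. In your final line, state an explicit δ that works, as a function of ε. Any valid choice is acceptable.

δ = min(5/2, (25/8)ε)

Fix ε > 0. We seek δ > 0 such that 0 < |z − 5| < δ implies |4/z − (4/5)| < ε.
|4/z − (4/5)| = 4·|5 − z|/(5·|z|) = 4|z − 5|/(5|z|).
Restrict δ ≤ 5/2. Then |z − 5| < 5/2 gives |z| > 5/2, so 5|z| > 25/2.
Then |4/z − (4/5)| < 4|z − 5|/(25/2), which is < ε when |z − 5| < (25/8)ε.
Take δ = min(5/2, (25/8)ε). Then 0 < |z − 5| < δ gives both |z − 5| < 5/2 and |z − 5| < (25/8)ε, so |4/z − (4/5)| < ε.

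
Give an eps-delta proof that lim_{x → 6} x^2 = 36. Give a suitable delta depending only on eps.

Let eps > 0 be given. We seek delta > 0 with 0 < |x − 6| < delta ⇒ |x^2 − 36| < eps.
Factor: x^2 − 36 = (x − 6)(x + 6), so |x^2 − 36| = |x − 6|·|x + 6|.
Restrict delta ≤ 1. Then |x − 6| < 1 gives |x| < 7, so by the triangle inequality |x + 6| ≤ 7 + 6 = 13.
Hence |x^2 − 36| ≤ 13|x − 6|, which is < eps once |x − 6| < eps/13.
Take delta = min(1, eps/13). If 0 < |x − 6| < delta then both bounds hold and |x^2 − 36| ≤ 13|x − 6| < 13·(eps/13) = eps.

delta = min(1, eps/13)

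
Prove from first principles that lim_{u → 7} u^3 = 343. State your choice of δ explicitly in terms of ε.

δ = min(1, ε/169)

Let ε > 0. We seek δ > 0 with 0 < |u − 7| < δ ⇒ |u^3 − 343| < ε.
Factor: u^3 − 343 = (u − 7)(u^2 + 7u + 49), so |u^3 − 343| = |u − 7|·|u^2 + 7u + 49|.
Restrict δ ≤ 1. Then |u − 7| < 1 gives |u| < 8, so by the triangle inequality |u^2 + 7u + 49| ≤ 8^2 + 7·8 + 49 = 169.
Hence |u^3 − 343| ≤ 169|u − 7|, which is < ε once |u − 7| < ε/169.
Take δ = min(1, ε/169). If 0 < |u − 7| < δ then both bounds hold and |u^3 − 343| ≤ 169|u − 7| < 169·(ε/169) = ε.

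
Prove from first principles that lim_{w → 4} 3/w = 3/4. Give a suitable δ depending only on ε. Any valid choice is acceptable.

Fix ε > 0. We seek δ > 0 such that 0 < |w − 4| < δ implies |3/w − (3/4)| < ε.
|3/w − (3/4)| = 3·|4 − w|/(4·|w|) = 3|w − 4|/(4|w|).
Restrict δ ≤ 2. Then |w − 4| < 2 gives |w| > 2, so 4|w| > 8.
Then |3/w − (3/4)| < 3|w − 4|/8, which is < ε when |w − 4| < (8/3)ε.
Take δ = min(2, (8/3)ε). Then 0 < |w − 4| < δ gives both |w − 4| < 2 and |w − 4| < (8/3)ε, so |3/w − (3/4)| < ε.

δ = min(2, (8/3)ε)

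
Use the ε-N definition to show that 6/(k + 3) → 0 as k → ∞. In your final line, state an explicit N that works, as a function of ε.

N = 6/ε

Let ε > 0 be given. For k ≥ 1, |6/(k + 3) − 0| = 6/(k + 3) ≤ 6/k.
We need 6/k < ε, i.e. k > 6/ε.
Take N = 6/ε. If k > N then |6/(k + 3)| ≤ 6/k < ε.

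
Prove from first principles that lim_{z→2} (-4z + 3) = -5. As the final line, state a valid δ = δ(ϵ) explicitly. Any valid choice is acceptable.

Let ϵ > 0 be given. We need δ > 0 so that 0 < |z − 2| < δ implies |(-4z + 3) + 5| < ϵ.
Since (-4z + 3) + 5 = -4(z − 2), we have |(-4z + 3) + 5| = 4|z − 2|.
So 4|z − 2| < ϵ exactly when |z − 2| < ϵ/4.
Choosing δ = ϵ/4 gives |(-4z + 3) + 5| = 4|z − 2| < ϵ whenever |z − 2| < δ.

δ = ϵ/4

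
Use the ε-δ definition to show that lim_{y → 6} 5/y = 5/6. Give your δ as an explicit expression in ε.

Fix ε > 0. We seek δ > 0 such that 0 < |y − 6| < δ implies |5/y − (5/6)| < ε.
|5/y − (5/6)| = 5·|6 − y|/(6·|y|) = 5|y − 6|/(6|y|).
Require δ ≤ 3 so that |y| > 6 − 3 = 3, hence 6|y| > 18.
Then |5/y − (5/6)| < 5|y − 6|/18, which is < ε when |y − 6| < (18/5)ε.
Take δ = min(3, (18/5)ε). Then 0 < |y − 6| < δ gives both |y − 6| < 3 and |y − 6| < (18/5)ε, so |5/y − (5/6)| < ε.

δ = min(3, (18/5)ε)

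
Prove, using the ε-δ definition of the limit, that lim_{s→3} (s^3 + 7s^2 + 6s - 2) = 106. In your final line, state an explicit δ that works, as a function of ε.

δ = min(1, ε/92)

Let ε > 0 be given. We want δ > 0 such that 0 < |s − 3| < δ implies |(s^3 + 7s^2 + 6s - 2) − 106| < ε.
(s^3 + 7s^2 + 6s - 2) − 106 = s^3 + 7s^2 + 6s - 108 = (s − 3)(s^2 + 10s + 36).
So |(s^3 + 7s^2 + 6s - 2) − 106| = |s − 3|·|s^2 + 10s + 36|.
Assume first that |s − 3| < 1, so |s| < 4. Then |s^2 + 10s + 36| ≤ 4^2 + 10·4 + 36 = 92.
Hence |(s^3 + 7s^2 + 6s - 2) − 106| ≤ 92|s − 3| < ε provided |s − 3| < ε/92.
Choosing δ = min(1, ε/92) ensures both conditions, hence |(s^3 + 7s^2 + 6s - 2) − 106| < ε.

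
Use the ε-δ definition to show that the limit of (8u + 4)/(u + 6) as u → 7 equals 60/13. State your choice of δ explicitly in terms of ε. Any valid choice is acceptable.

Let ε > 0. We want δ > 0 with 0 < |u − 7| < δ ⇒ |(8u + 4)/(u + 6) − (60/13)| < ε.
Combining over a common denominator, (8u + 4)/(u + 6) − (60/13) = [(8u + 4)·13 − 60·(u + 6)] / [13·(u + 6)] = 44(u − 7) / (13(u + 6)).
So |(8u + 4)/(u + 6) − (60/13)| = 44|u − 7| / (13·|u + 6|).
Require δ ≤ 13/2, so |u + 6| ≥ |13| − |u − 7| > 13 − 13/2 = 13/2.
Hence |(8u + 4)/(u + 6) − (60/13)| < 44|u − 7|/(13·(13/2)) = (88/169)|u − 7|, which is < ε once |u − 7| < (169/88)ε.
Take δ = min(13/2, (169/88)ε). Then 0 < |u − 7| < δ forces both bounds, so |(8u + 4)/(u + 6) − (60/13)| < ε.

δ = min(13/2, (169/88)ε)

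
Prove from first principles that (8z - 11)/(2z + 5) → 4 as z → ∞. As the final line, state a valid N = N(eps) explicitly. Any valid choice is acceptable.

N = (31/2)/eps

Let eps > 0 be given. We seek N > 0 such that z > N implies |(8z - 11)/(2z + 5) − 4| < eps.
(8z - 11)/(2z + 5) − 4 = (2(8z - 11) − 8(2z + 5)) / (2(2z + 5)) = -62/(2(2z + 5)).
For z > 0 we have 2z + 5 > 2z, so |(8z - 11)/(2z + 5) − 4| = 62/(2(2z + 5)) < 62/(2·2z) = (31/2)/z.
Thus |(8z - 11)/(2z + 5) − 4| < eps whenever z > (31/2)/eps.
Take N = (31/2)/eps. If z > N then |(8z - 11)/(2z + 5) − 4| < (31/2)/z < eps.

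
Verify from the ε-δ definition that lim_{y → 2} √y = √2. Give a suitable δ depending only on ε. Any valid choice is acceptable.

Let ε > 0 be given. We want δ > 0 such that 0 < |y − 2| < δ implies |√y − √2| < ε.
Rationalise: √y − √2 = (y − 2)/(√y + √2), so |√y − √2| = |y − 2|/(√y + √2).
Restrict δ ≤ 2 so that |y − 2| < 2 forces y > 0, and then √y + √2 > √2.
Hence |√y − √2| < |y − 2|/√2, which is < ε once |y − 2| < √2·ε.
Take δ = min(2, √2·ε). If 0 < |y − 2| < δ then y > 0 and |√y − √2| < |y − 2|/√2 < ε.

δ = min(2, √2·ε)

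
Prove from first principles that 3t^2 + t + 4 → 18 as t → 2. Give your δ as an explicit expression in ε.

δ = min(2, ε/19)

Let ε > 0. We want δ > 0 such that 0 < |t − 2| < δ implies |(3t^2 + t + 4) − 18| < ε.
(3t^2 + t + 4) − 18 = 3t^2 + t - 14 = (t − 2)(3t + 7).
So |(3t^2 + t + 4) − 18| = |t − 2|·|3t + 7|.
Assume first that |t − 2| < 2, so |t| < 4. Then |3t + 7| ≤ 3·4 + 7 = 19.
Hence |(3t^2 + t + 4) − 18| ≤ 19|t − 2| < ε provided |t − 2| < ε/19.
Take δ = min(2, ε/19). Then 0 < |t − 2| < δ gives both |t − 2| < 2 and |t − 2| < ε/19, so |(3t^2 + t + 4) − 18| < ε.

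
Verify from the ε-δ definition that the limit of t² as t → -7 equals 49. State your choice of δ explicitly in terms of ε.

Let ε > 0. We seek δ > 0 with 0 < |t + 7| < δ ⇒ |t² − 49| < ε.
Factor: t² − 49 = (t + 7)(t - 7), so |t² − 49| = |t + 7|·|t - 7|.
Impose δ ≤ 1 so that |t| < 8; then |t - 7| ≤ 15.
Hence |t² − 49| ≤ 15|t + 7|, which is < ε once |t + 7| < ε/15.
Take δ = min(1, ε/15). If 0 < |t + 7| < δ then both bounds hold and |t² − 49| ≤ 15|t + 7| < 15·(ε/15) = ε.

δ = min(1, ε/15)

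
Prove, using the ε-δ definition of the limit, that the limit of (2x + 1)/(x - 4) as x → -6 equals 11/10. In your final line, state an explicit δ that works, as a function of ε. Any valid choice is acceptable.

δ = min(5, (50/9)ε)

Suppose ε > 0. We want δ > 0 with 0 < |x + 6| < δ ⇒ |(2x + 1)/(x - 4) − (11/10)| < ε.
Combining over a common denominator, (2x + 1)/(x - 4) − (11/10) = [(2x + 1)·(-10) − (-11)·(x - 4)] / [(-10)·(x - 4)] = -9(x + 6) / ((-10)(x - 4)).
So |(2x + 1)/(x - 4) − (11/10)| = 9|x + 6| / (10·|x − 4|).
Restrict δ ≤ 5. Then |x + 6| < 5 gives |x − 4| = |(x + 6) + (-10)| ≥ 10 − 5 = 5.
Hence |(2x + 1)/(x - 4) − (11/10)| < 9|x + 6|/(10·5) = (9/50)|x + 6|, which is < ε once |x + 6| < (50/9)ε.
Take δ = min(5, (50/9)ε). Then 0 < |x + 6| < δ forces both bounds, so |(2x + 1)/(x - 4) − (11/10)| < ε.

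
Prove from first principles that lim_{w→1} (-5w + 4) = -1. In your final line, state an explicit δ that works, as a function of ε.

δ = ε/5

Let ε > 0. We need δ > 0 so that 0 < |w − 1| < δ implies |(-5w + 4) + 1| < ε.
|(-5w + 4) + 1| = |-5w + 5| = 5|w − 1|.
So 5|w − 1| < ε exactly when |w − 1| < ε/5.
Choosing δ = ε/5 gives |(-5w + 4) + 1| = 5|w − 1| < ε whenever |w − 1| < δ.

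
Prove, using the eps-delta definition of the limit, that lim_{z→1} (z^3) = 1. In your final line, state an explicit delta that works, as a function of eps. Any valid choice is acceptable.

Let eps > 0. We seek delta > 0 with 0 < |z − 1| < delta ⇒ |z^3 − 1| < eps.
Factor: z^3 − 1 = (z − 1)(z^2 + z + 1), so |z^3 − 1| = |z − 1|·|z^2 + z + 1|.
Impose delta ≤ 1 so that |z| < 2; then |z^2 + z + 1| ≤ 7.
Hence |z^3 − 1| ≤ 7|z − 1|, which is < eps once |z − 1| < eps/7.
Take delta = min(1, eps/7). If 0 < |z − 1| < delta then both bounds hold and |z^3 − 1| ≤ 7|z − 1| < 7·(eps/7) = eps.

delta = min(1, eps/7)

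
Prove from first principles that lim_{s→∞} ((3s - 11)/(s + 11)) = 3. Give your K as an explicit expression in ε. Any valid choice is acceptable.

K = 44/ε

Suppose ε > 0. We seek K > 0 such that s > K implies |(3s - 11)/(s + 11) − 3| < ε.
(3s - 11)/(s + 11) − 3 = ((3s - 11) − 3(s + 11)) / ((s + 11)) = -44/((s + 11)).
For s > 0 we have s + 11 > s, so |(3s - 11)/(s + 11) − 3| = 44/((s + 11)) < 44/(s) = 44/s.
Thus |(3s - 11)/(s + 11) − 3| < ε whenever s > 44/ε.
Take K = 44/ε. If s > K then |(3s - 11)/(s + 11) − 3| < 44/s < ε.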